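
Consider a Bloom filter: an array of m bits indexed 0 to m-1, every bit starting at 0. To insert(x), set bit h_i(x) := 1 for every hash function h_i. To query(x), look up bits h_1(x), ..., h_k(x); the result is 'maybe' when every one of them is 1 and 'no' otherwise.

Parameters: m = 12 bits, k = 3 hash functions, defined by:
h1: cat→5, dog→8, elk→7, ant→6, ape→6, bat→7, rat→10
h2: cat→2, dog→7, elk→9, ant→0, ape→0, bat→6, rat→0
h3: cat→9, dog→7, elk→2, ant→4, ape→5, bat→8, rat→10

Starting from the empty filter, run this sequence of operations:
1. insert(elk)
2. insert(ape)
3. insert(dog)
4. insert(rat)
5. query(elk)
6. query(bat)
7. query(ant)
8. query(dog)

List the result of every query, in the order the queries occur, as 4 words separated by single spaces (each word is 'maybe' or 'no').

Answer: maybe maybe no maybe

Derivation:
Start: bits=000000000000
Op 1: insert elk -> sets bits 2 7 9 -> bits=001000010100
Op 2: insert ape -> sets bits 0 5 6 -> bits=101001110100
Op 3: insert dog -> sets bits 7 8 -> bits=101001111100
Op 4: insert rat -> sets bits 0 10 -> bits=101001111110
Op 5: query elk -> checks bit2=1, bit7=1, bit9=1 (all 1) -> maybe
Op 6: query bat -> checks bit6=1, bit7=1, bit8=1 (all 1) -> maybe
Op 7: query ant -> checks bit0=1, bit4=0, bit6=1 (has a 0) -> no
Op 8: query dog -> checks bit7=1, bit8=1 (all 1) -> maybe
Query results in order: maybe maybe no maybe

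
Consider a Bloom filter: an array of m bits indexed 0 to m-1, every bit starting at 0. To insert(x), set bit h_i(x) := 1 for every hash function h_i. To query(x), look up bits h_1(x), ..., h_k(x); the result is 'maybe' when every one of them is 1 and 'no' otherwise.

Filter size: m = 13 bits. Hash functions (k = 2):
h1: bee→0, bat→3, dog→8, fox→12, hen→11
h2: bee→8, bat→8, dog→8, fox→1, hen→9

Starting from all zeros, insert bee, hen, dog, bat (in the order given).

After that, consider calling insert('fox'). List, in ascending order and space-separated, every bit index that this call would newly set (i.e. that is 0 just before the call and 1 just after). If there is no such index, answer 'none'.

Answer: 1 12

Derivation:
Start: bits=0000000000000
After insert 'bee': sets bits 0 8 -> bits=1000000010000
After insert 'hen': sets bits 9 11 -> bits=1000000011010
After insert 'dog': sets bits 8 -> bits=1000000011010
After insert 'bat': sets bits 3 8 -> bits=1001000011010
insert 'fox' would touch bits 1 12; currently bit1=0, bit12=0
Bits that are 0 among those (would change 0->1): 1 12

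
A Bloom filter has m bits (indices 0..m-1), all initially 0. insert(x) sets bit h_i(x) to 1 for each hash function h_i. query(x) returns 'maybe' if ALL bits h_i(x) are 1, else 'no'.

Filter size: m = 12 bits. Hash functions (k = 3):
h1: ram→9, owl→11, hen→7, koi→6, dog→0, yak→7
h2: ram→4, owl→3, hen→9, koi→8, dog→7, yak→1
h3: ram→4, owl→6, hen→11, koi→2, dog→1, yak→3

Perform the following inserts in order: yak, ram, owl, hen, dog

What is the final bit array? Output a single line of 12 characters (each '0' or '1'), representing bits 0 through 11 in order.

Start: bits=000000000000
After insert 'yak': sets bits 1 3 7 -> bits=010100010000
After insert 'ram': sets bits 4 9 -> bits=010110010100
After insert 'owl': sets bits 3 6 11 -> bits=010110110101
After insert 'hen': sets bits 7 9 11 -> bits=010110110101
After insert 'dog': sets bits 0 1 7 -> bits=110110110101

Answer: 110110110101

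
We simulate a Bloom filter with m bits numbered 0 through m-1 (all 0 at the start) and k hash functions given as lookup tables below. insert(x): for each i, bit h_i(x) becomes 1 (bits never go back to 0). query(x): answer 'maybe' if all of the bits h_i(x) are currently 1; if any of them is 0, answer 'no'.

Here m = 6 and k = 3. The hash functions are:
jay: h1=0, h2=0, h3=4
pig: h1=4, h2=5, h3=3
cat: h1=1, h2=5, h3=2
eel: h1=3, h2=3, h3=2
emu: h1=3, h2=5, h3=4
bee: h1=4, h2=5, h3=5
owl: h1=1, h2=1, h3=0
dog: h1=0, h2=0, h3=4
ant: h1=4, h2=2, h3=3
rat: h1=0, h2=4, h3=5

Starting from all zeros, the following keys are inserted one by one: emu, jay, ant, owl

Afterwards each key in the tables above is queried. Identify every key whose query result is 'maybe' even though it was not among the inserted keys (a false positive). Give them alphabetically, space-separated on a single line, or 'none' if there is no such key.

Start: bits=000000
After insert 'emu': sets bits 3 4 5 -> bits=000111
After insert 'jay': sets bits 0 4 -> bits=100111
After insert 'ant': sets bits 2 3 4 -> bits=101111
After insert 'owl': sets bits 0 1 -> bits=111111
Not inserted: bee cat dog eel pig rat — query each against bits=111111:
query bee: checks bit4=1, bit5=1 (all 1) -> maybe => FALSE POSITIVE
query cat: checks bit1=1, bit2=1, bit5=1 (all 1) -> maybe => FALSE POSITIVE
query dog: checks bit0=1, bit4=1 (all 1) -> maybe => FALSE POSITIVE
query eel: checks bit2=1, bit3=1 (all 1) -> maybe => FALSE POSITIVE
query pig: checks bit3=1, bit4=1, bit5=1 (all 1) -> maybe => FALSE POSITIVE
query rat: checks bit0=1, bit4=1, bit5=1 (all 1) -> maybe => FALSE POSITIVE
False positives (alphabetical): bee cat dog eel pig rat

Answer: bee cat dog eel pig rat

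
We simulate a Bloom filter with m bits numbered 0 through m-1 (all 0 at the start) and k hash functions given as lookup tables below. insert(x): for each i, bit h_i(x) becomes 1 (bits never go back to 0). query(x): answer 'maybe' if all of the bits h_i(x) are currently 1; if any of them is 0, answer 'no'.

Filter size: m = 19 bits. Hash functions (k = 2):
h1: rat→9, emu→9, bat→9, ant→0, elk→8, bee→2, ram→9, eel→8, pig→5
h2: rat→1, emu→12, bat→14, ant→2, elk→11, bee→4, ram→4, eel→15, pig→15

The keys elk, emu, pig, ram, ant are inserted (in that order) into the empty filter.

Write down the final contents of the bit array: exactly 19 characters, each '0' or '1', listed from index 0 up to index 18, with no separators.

Answer: 1010110011011001000

Derivation:
Start: bits=0000000000000000000
After insert 'elk': sets bits 8 11 -> bits=0000000010010000000
After insert 'emu': sets bits 9 12 -> bits=0000000011011000000
After insert 'pig': sets bits 5 15 -> bits=0000010011011001000
After insert 'ram': sets bits 4 9 -> bits=0000110011011001000
After insert 'ant': sets bits 0 2 -> bits=1010110011011001000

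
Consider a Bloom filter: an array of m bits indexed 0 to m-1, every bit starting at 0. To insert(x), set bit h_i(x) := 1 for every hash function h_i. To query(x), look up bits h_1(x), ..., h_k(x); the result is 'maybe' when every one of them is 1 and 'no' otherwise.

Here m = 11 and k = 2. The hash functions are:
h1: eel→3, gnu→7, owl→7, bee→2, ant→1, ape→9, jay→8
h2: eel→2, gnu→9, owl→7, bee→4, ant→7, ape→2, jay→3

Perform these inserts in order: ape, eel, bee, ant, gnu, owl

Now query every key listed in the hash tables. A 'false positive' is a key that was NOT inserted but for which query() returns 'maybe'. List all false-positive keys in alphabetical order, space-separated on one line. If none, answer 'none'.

Answer: none

Derivation:
Start: bits=00000000000
After insert 'ape': sets bits 2 9 -> bits=00100000010
After insert 'eel': sets bits 2 3 -> bits=00110000010
After insert 'bee': sets bits 2 4 -> bits=00111000010
After insert 'ant': sets bits 1 7 -> bits=01111001010
After insert 'gnu': sets bits 7 9 -> bits=01111001010
After insert 'owl': sets bits 7 -> bits=01111001010
Not inserted: jay — query each against bits=01111001010:
query jay: checks bit3=1, bit8=0 (has a 0) -> no => not a false positive
False positives (alphabetical): none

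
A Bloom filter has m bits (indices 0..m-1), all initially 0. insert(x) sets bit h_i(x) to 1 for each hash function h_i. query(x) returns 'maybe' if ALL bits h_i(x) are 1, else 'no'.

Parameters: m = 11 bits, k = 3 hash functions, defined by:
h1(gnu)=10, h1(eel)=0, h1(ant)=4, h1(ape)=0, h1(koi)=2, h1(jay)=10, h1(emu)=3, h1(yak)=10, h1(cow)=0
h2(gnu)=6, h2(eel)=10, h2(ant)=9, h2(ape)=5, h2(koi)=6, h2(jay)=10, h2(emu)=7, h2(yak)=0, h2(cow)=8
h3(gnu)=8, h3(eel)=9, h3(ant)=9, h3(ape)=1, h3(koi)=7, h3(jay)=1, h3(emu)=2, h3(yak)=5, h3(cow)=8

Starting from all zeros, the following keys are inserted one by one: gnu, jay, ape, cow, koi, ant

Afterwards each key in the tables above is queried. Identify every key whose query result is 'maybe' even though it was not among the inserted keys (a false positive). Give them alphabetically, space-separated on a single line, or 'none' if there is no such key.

Answer: eel yak

Derivation:
Start: bits=00000000000
After insert 'gnu': sets bits 6 8 10 -> bits=00000010101
After insert 'jay': sets bits 1 10 -> bits=01000010101
After insert 'ape': sets bits 0 1 5 -> bits=11000110101
After insert 'cow': sets bits 0 8 -> bits=11000110101
After insert 'koi': sets bits 2 6 7 -> bits=11100111101
After insert 'ant': sets bits 4 9 -> bits=11101111111
Not inserted: eel emu yak — query each against bits=11101111111:
query eel: checks bit0=1, bit9=1, bit10=1 (all 1) -> maybe => FALSE POSITIVE
query emu: checks bit2=1, bit3=0, bit7=1 (has a 0) -> no => not a false positive
query yak: checks bit0=1, bit5=1, bit10=1 (all 1) -> maybe => FALSE POSITIVE
False positives (alphabetical): eel yak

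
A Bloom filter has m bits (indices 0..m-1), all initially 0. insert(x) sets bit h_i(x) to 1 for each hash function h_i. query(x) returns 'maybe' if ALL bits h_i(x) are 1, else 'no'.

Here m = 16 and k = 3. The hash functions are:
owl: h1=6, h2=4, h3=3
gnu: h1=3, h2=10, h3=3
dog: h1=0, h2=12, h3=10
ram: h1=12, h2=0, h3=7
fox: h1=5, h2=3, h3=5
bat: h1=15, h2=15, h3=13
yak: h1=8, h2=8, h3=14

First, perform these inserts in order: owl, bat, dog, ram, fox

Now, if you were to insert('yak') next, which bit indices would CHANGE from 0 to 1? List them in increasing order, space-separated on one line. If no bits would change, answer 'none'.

Answer: 8 14

Derivation:
Start: bits=0000000000000000
After insert 'owl': sets bits 3 4 6 -> bits=0001101000000000
After insert 'bat': sets bits 13 15 -> bits=0001101000000101
After insert 'dog': sets bits 0 10 12 -> bits=1001101000101101
After insert 'ram': sets bits 0 7 12 -> bits=1001101100101101
After insert 'fox': sets bits 3 5 -> bits=1001111100101101
insert 'yak' would touch bits 8 14; currently bit8=0, bit14=0
Bits that are 0 among those (would change 0->1): 8 14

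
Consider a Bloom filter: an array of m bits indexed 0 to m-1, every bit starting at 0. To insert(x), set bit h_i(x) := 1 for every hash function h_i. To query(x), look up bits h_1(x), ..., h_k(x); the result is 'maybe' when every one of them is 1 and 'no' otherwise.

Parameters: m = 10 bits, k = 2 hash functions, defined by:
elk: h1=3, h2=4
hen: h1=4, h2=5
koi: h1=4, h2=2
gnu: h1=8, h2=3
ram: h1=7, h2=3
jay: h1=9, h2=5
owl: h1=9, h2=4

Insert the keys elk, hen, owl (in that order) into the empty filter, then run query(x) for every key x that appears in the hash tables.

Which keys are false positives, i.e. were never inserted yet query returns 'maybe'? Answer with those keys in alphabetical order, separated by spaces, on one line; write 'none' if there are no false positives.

Answer: jay

Derivation:
Start: bits=0000000000
After insert 'elk': sets bits 3 4 -> bits=0001100000
After insert 'hen': sets bits 4 5 -> bits=0001110000
After insert 'owl': sets bits 4 9 -> bits=0001110001
Not inserted: gnu jay koi ram — query each against bits=0001110001:
query gnu: checks bit3=1, bit8=0 (has a 0) -> no => not a false positive
query jay: checks bit5=1, bit9=1 (all 1) -> maybe => FALSE POSITIVE
query koi: checks bit2=0, bit4=1 (has a 0) -> no => not a false positive
query ram: checks bit3=1, bit7=0 (has a 0) -> no => not a false positive
False positives (alphabetical): jay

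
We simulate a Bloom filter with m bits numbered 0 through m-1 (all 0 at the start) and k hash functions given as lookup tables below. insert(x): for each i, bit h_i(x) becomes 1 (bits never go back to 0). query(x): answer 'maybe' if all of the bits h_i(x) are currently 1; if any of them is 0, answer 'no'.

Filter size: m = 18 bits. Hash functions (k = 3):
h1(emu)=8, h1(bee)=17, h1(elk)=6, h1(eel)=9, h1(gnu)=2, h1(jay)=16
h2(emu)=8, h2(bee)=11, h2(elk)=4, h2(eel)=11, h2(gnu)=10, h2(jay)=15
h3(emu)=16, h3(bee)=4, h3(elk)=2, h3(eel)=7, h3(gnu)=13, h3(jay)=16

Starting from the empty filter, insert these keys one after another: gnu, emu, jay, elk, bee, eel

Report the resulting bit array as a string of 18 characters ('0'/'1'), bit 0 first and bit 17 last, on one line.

Start: bits=000000000000000000
After insert 'gnu': sets bits 2 10 13 -> bits=001000000010010000
After insert 'emu': sets bits 8 16 -> bits=001000001010010010
After insert 'jay': sets bits 15 16 -> bits=001000001010010110
After insert 'elk': sets bits 2 4 6 -> bits=001010101010010110
After insert 'bee': sets bits 4 11 17 -> bits=001010101011010111
After insert 'eel': sets bits 7 9 11 -> bits=001010111111010111

Answer: 001010111111010111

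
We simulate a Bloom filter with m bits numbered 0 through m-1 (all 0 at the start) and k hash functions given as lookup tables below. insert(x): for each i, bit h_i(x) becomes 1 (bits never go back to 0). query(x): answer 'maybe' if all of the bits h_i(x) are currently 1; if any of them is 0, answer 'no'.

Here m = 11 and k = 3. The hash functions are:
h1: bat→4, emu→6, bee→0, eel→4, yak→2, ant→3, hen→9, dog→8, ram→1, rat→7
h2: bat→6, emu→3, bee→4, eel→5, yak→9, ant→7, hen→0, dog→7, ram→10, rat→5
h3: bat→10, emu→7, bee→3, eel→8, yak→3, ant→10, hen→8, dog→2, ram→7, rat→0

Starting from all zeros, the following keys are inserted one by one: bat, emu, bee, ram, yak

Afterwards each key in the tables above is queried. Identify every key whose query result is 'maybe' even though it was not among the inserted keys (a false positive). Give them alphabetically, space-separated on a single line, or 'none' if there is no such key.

Answer: ant

Derivation:
Start: bits=00000000000
After insert 'bat': sets bits 4 6 10 -> bits=00001010001
After insert 'emu': sets bits 3 6 7 -> bits=00011011001
After insert 'bee': sets bits 0 3 4 -> bits=10011011001
After insert 'ram': sets bits 1 7 10 -> bits=11011011001
After insert 'yak': sets bits 2 3 9 -> bits=11111011011
Not inserted: ant dog eel hen rat — query each against bits=11111011011:
query ant: checks bit3=1, bit7=1, bit10=1 (all 1) -> maybe => FALSE POSITIVE
query dog: checks bit2=1, bit7=1, bit8=0 (has a 0) -> no => not a false positive
query eel: checks bit4=1, bit5=0, bit8=0 (has a 0) -> no => not a false positive
query hen: checks bit0=1, bit8=0, bit9=1 (has a 0) -> no => not a false positive
query rat: checks bit0=1, bit5=0, bit7=1 (has a 0) -> no => not a false positive
False positives (alphabetical): ant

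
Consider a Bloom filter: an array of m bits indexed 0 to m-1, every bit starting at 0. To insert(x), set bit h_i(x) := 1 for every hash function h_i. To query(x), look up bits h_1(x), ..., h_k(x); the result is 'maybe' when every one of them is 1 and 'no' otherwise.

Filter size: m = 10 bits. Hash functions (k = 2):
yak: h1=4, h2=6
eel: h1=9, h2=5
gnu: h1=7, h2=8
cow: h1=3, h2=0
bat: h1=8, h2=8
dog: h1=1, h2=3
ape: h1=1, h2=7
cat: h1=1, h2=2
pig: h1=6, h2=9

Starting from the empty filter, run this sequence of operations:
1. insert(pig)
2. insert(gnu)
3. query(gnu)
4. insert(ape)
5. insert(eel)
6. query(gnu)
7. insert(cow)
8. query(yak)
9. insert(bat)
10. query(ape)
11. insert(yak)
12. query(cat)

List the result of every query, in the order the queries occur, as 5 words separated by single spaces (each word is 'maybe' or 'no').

Answer: maybe maybe no maybe no

Derivation:
Start: bits=0000000000
Op 1: insert pig -> sets bits 6 9 -> bits=0000001001
Op 2: insert gnu -> sets bits 7 8 -> bits=0000001111
Op 3: query gnu -> checks bit7=1, bit8=1 (all 1) -> maybe
Op 4: insert ape -> sets bits 1 7 -> bits=0100001111
Op 5: insert eel -> sets bits 5 9 -> bits=0100011111
Op 6: query gnu -> checks bit7=1, bit8=1 (all 1) -> maybe
Op 7: insert cow -> sets bits 0 3 -> bits=1101011111
Op 8: query yak -> checks bit4=0, bit6=1 (has a 0) -> no
Op 9: insert bat -> sets bits 8 -> bits=1101011111
Op 10: query ape -> checks bit1=1, bit7=1 (all 1) -> maybe
Op 11: insert yak -> sets bits 4 6 -> bits=1101111111
Op 12: query cat -> checks bit1=1, bit2=0 (has a 0) -> no
Query results in order: maybe maybe no maybe no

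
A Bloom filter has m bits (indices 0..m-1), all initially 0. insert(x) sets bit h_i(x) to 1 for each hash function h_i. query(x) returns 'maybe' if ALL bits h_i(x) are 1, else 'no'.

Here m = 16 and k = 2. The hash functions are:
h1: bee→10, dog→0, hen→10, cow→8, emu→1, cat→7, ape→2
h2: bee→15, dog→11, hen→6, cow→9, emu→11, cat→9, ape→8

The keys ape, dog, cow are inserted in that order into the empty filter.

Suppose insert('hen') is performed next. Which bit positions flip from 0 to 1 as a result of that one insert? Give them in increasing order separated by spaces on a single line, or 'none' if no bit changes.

Start: bits=0000000000000000
After insert 'ape': sets bits 2 8 -> bits=0010000010000000
After insert 'dog': sets bits 0 11 -> bits=1010000010010000
After insert 'cow': sets bits 8 9 -> bits=1010000011010000
insert 'hen' would touch bits 6 10; currently bit6=0, bit10=0
Bits that are 0 among those (would change 0->1): 6 10

Answer: 6 10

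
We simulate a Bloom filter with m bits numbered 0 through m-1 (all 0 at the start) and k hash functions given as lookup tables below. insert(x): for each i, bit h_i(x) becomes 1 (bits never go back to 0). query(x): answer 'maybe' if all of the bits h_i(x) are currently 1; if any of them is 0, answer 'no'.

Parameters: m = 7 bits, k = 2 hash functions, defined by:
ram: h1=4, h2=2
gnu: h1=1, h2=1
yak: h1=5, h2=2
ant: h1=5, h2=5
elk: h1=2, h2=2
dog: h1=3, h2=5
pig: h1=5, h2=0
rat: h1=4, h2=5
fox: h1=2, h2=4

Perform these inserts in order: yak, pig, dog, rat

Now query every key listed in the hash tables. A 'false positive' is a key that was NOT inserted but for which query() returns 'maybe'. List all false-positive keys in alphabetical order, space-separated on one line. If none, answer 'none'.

Start: bits=0000000
After insert 'yak': sets bits 2 5 -> bits=0010010
After insert 'pig': sets bits 0 5 -> bits=1010010
After insert 'dog': sets bits 3 5 -> bits=1011010
After insert 'rat': sets bits 4 5 -> bits=1011110
Not inserted: ant elk fox gnu ram — query each against bits=1011110:
query ant: checks bit5=1 (all 1) -> maybe => FALSE POSITIVE
query elk: checks bit2=1 (all 1) -> maybe => FALSE POSITIVE
query fox: checks bit2=1, bit4=1 (all 1) -> maybe => FALSE POSITIVE
query gnu: checks bit1=0 (has a 0) -> no => not a false positive
query ram: checks bit2=1, bit4=1 (all 1) -> maybe => FALSE POSITIVE
False positives (alphabetical): ant elk fox ram

Answer: ant elk fox ram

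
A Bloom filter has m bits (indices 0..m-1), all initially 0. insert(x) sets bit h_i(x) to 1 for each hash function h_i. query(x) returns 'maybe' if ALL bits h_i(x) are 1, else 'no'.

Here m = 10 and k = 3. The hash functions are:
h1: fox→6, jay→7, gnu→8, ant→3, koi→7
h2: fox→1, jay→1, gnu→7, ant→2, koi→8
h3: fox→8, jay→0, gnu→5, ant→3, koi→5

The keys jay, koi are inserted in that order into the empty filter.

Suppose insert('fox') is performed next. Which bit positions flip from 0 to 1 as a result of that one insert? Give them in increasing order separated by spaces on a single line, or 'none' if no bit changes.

Answer: 6

Derivation:
Start: bits=0000000000
After insert 'jay': sets bits 0 1 7 -> bits=1100000100
After insert 'koi': sets bits 5 7 8 -> bits=1100010110
insert 'fox' would touch bits 1 6 8; currently bit1=1, bit6=0, bit8=1
Bits that are 0 among those (would change 0->1): 6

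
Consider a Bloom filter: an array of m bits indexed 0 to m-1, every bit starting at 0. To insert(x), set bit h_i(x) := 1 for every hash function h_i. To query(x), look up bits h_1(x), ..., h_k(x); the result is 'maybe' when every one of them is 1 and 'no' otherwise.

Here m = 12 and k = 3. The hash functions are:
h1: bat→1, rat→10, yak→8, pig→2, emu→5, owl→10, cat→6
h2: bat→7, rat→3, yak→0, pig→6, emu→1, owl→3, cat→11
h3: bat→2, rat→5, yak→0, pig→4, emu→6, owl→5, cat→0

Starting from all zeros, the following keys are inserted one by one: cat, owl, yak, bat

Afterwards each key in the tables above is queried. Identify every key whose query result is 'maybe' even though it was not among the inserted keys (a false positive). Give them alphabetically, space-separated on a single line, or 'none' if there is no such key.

Start: bits=000000000000
After insert 'cat': sets bits 0 6 11 -> bits=100000100001
After insert 'owl': sets bits 3 5 10 -> bits=100101100011
After insert 'yak': sets bits 0 8 -> bits=100101101011
After insert 'bat': sets bits 1 2 7 -> bits=111101111011
Not inserted: emu pig rat — query each against bits=111101111011:
query emu: checks bit1=1, bit5=1, bit6=1 (all 1) -> maybe => FALSE POSITIVE
query pig: checks bit2=1, bit4=0, bit6=1 (has a 0) -> no => not a false positive
query rat: checks bit3=1, bit5=1, bit10=1 (all 1) -> maybe => FALSE POSITIVE
False positives (alphabetical): emu rat

Answer: emu rat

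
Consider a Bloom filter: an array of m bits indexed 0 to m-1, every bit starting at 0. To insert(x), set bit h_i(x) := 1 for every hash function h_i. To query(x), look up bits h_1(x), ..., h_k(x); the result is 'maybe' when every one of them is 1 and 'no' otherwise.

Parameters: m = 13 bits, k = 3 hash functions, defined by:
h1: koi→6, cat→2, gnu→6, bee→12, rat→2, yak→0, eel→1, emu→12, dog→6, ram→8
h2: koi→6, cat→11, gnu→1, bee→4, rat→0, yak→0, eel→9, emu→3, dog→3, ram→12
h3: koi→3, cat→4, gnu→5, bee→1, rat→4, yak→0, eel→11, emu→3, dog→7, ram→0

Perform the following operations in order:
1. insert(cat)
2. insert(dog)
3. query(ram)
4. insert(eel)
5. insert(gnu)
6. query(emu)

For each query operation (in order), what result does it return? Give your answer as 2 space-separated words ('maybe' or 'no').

Start: bits=0000000000000
Op 1: insert cat -> sets bits 2 4 11 -> bits=0010100000010
Op 2: insert dog -> sets bits 3 6 7 -> bits=0011101100010
Op 3: query ram -> checks bit0=0, bit8=0, bit12=0 (has a 0) -> no
Op 4: insert eel -> sets bits 1 9 11 -> bits=0111101101010
Op 5: insert gnu -> sets bits 1 5 6 -> bits=0111111101010
Op 6: query emu -> checks bit3=1, bit12=0 (has a 0) -> no
Query results in order: no no

Answer: no no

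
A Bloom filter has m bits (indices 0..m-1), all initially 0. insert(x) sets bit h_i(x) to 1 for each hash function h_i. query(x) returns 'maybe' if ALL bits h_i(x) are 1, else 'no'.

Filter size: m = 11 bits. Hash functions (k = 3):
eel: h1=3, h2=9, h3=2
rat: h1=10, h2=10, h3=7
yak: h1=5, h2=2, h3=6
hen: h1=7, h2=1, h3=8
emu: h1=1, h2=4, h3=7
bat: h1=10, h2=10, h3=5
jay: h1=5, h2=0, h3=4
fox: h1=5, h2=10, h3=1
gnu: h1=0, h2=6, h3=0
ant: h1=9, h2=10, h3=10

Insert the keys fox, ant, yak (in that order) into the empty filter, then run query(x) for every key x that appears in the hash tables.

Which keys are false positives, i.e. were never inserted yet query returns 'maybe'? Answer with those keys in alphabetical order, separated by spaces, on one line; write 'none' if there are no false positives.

Start: bits=00000000000
After insert 'fox': sets bits 1 5 10 -> bits=01000100001
After insert 'ant': sets bits 9 10 -> bits=01000100011
After insert 'yak': sets bits 2 5 6 -> bits=01100110011
Not inserted: bat eel emu gnu hen jay rat — query each against bits=01100110011:
query bat: checks bit5=1, bit10=1 (all 1) -> maybe => FALSE POSITIVE
query eel: checks bit2=1, bit3=0, bit9=1 (has a 0) -> no => not a false positive
query emu: checks bit1=1, bit4=0, bit7=0 (has a 0) -> no => not a false positive
query gnu: checks bit0=0, bit6=1 (has a 0) -> no => not a false positive
query hen: checks bit1=1, bit7=0, bit8=0 (has a 0) -> no => not a false positive
query jay: checks bit0=0, bit4=0, bit5=1 (has a 0) -> no => not a false positive
query rat: checks bit7=0, bit10=1 (has a 0) -> no => not a false positive
False positives (alphabetical): bat

Answer: bat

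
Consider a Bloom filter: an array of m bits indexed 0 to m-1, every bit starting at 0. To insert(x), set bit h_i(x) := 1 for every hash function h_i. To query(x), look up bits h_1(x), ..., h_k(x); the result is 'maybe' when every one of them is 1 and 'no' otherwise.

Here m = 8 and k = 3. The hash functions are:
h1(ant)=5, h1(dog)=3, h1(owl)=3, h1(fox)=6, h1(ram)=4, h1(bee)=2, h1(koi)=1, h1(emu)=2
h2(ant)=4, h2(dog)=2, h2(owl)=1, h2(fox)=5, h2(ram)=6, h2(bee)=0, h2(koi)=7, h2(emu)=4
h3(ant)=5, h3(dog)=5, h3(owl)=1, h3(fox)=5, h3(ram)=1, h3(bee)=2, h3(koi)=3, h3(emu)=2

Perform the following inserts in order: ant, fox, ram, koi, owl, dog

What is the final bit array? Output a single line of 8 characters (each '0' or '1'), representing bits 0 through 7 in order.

Start: bits=00000000
After insert 'ant': sets bits 4 5 -> bits=00001100
After insert 'fox': sets bits 5 6 -> bits=00001110
After insert 'ram': sets bits 1 4 6 -> bits=01001110
After insert 'koi': sets bits 1 3 7 -> bits=01011111
After insert 'owl': sets bits 1 3 -> bits=01011111
After insert 'dog': sets bits 2 3 5 -> bits=01111111

Answer: 01111111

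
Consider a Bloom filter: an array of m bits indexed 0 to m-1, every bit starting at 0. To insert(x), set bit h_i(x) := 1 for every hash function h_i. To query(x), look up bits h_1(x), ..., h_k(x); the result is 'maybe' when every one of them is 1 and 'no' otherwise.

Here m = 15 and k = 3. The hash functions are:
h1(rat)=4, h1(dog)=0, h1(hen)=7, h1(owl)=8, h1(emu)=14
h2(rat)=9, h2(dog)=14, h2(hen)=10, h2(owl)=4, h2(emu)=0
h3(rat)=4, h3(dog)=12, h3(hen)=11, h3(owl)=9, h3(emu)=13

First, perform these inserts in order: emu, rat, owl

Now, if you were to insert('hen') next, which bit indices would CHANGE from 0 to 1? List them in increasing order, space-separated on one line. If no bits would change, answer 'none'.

Answer: 7 10 11

Derivation:
Start: bits=000000000000000
After insert 'emu': sets bits 0 13 14 -> bits=100000000000011
After insert 'rat': sets bits 4 9 -> bits=100010000100011
After insert 'owl': sets bits 4 8 9 -> bits=100010001100011
insert 'hen' would touch bits 7 10 11; currently bit7=0, bit10=0, bit11=0
Bits that are 0 among those (would change 0->1): 7 10 11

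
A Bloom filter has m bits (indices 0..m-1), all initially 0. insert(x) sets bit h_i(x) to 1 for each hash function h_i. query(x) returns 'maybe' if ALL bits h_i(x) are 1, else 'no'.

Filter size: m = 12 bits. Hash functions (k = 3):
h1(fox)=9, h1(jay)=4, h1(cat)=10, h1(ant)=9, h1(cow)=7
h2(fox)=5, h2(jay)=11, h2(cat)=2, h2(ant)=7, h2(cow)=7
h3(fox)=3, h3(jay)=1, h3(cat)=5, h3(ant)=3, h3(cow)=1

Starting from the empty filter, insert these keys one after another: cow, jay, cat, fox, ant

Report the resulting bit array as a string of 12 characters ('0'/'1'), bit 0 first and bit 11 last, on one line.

Start: bits=000000000000
After insert 'cow': sets bits 1 7 -> bits=010000010000
After insert 'jay': sets bits 1 4 11 -> bits=010010010001
After insert 'cat': sets bits 2 5 10 -> bits=011011010011
After insert 'fox': sets bits 3 5 9 -> bits=011111010111
After insert 'ant': sets bits 3 7 9 -> bits=011111010111

Answer: 011111010111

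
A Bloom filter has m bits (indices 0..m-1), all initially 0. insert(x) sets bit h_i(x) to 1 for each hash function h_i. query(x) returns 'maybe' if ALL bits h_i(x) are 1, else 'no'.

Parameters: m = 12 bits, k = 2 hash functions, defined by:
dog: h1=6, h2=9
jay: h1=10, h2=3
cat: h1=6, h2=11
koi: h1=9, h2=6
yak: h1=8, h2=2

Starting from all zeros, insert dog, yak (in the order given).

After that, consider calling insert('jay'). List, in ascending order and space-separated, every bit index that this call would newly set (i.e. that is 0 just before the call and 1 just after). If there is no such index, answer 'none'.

Start: bits=000000000000
After insert 'dog': sets bits 6 9 -> bits=000000100100
After insert 'yak': sets bits 2 8 -> bits=001000101100
insert 'jay' would touch bits 3 10; currently bit3=0, bit10=0
Bits that are 0 among those (would change 0->1): 3 10

Answer: 3 10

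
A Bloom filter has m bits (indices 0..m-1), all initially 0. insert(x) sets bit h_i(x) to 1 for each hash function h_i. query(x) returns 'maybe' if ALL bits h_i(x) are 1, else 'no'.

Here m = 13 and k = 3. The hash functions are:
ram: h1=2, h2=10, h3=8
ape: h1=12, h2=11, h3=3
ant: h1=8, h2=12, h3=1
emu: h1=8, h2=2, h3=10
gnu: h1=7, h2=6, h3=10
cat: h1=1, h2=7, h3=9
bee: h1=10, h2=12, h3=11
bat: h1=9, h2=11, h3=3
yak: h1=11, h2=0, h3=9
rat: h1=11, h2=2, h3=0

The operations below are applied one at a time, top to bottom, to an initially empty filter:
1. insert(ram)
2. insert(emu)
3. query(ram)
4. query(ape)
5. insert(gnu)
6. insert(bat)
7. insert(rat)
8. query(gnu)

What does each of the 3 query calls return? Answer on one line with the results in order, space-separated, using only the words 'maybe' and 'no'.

Start: bits=0000000000000
Op 1: insert ram -> sets bits 2 8 10 -> bits=0010000010100
Op 2: insert emu -> sets bits 2 8 10 -> bits=0010000010100
Op 3: query ram -> checks bit2=1, bit8=1, bit10=1 (all 1) -> maybe
Op 4: query ape -> checks bit3=0, bit11=0, bit12=0 (has a 0) -> no
Op 5: insert gnu -> sets bits 6 7 10 -> bits=0010001110100
Op 6: insert bat -> sets bits 3 9 11 -> bits=0011001111110
Op 7: insert rat -> sets bits 0 2 11 -> bits=1011001111110
Op 8: query gnu -> checks bit6=1, bit7=1, bit10=1 (all 1) -> maybe
Query results in order: maybe no maybe

Answer: maybe no maybe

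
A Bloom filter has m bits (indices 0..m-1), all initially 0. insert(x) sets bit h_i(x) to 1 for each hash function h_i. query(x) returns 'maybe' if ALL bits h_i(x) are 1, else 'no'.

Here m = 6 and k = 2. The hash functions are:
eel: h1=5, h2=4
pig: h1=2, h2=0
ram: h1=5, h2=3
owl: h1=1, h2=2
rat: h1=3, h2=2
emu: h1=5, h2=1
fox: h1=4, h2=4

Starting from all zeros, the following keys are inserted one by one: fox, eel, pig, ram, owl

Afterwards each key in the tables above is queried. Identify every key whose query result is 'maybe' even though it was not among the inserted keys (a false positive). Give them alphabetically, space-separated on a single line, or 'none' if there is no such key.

Answer: emu rat

Derivation:
Start: bits=000000
After insert 'fox': sets bits 4 -> bits=000010
After insert 'eel': sets bits 4 5 -> bits=000011
After insert 'pig': sets bits 0 2 -> bits=101011
After insert 'ram': sets bits 3 5 -> bits=101111
After insert 'owl': sets bits 1 2 -> bits=111111
Not inserted: emu rat — query each against bits=111111:
query emu: checks bit1=1, bit5=1 (all 1) -> maybe => FALSE POSITIVE
query rat: checks bit2=1, bit3=1 (all 1) -> maybe => FALSE POSITIVE
False positives (alphabetical): emu rat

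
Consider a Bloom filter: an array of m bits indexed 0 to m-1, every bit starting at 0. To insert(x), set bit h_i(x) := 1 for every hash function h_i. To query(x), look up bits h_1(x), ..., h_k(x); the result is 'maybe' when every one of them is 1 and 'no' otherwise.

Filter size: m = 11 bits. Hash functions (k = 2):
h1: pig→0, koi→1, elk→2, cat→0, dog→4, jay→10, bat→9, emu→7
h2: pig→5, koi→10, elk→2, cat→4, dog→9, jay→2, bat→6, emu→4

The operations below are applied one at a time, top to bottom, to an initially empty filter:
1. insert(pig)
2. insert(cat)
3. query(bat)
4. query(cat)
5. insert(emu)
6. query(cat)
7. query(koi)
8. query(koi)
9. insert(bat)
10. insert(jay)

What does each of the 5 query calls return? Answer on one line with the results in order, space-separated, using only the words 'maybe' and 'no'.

Answer: no maybe maybe no no

Derivation:
Start: bits=00000000000
Op 1: insert pig -> sets bits 0 5 -> bits=10000100000
Op 2: insert cat -> sets bits 0 4 -> bits=10001100000
Op 3: query bat -> checks bit6=0, bit9=0 (has a 0) -> no
Op 4: query cat -> checks bit0=1, bit4=1 (all 1) -> maybe
Op 5: insert emu -> sets bits 4 7 -> bits=10001101000
Op 6: query cat -> checks bit0=1, bit4=1 (all 1) -> maybe
Op 7: query koi -> checks bit1=0, bit10=0 (has a 0) -> no
Op 8: query koi -> checks bit1=0, bit10=0 (has a 0) -> no
Op 9: insert bat -> sets bits 6 9 -> bits=10001111010
Op 10: insert jay -> sets bits 2 10 -> bits=10101111011
Query results in order: no maybe maybe no no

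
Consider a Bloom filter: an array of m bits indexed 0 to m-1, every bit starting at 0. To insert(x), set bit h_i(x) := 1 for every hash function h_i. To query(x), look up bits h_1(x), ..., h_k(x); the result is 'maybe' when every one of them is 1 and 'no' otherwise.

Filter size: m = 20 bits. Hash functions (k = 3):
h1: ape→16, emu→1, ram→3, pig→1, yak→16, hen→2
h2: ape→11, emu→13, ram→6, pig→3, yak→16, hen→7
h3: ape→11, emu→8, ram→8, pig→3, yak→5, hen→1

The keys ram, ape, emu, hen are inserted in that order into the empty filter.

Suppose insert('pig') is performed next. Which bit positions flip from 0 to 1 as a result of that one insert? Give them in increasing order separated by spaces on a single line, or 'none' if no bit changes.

Start: bits=00000000000000000000
After insert 'ram': sets bits 3 6 8 -> bits=00010010100000000000
After insert 'ape': sets bits 11 16 -> bits=00010010100100001000
After insert 'emu': sets bits 1 8 13 -> bits=01010010100101001000
After insert 'hen': sets bits 1 2 7 -> bits=01110011100101001000
insert 'pig' would touch bits 1 3; currently bit1=1, bit3=1
Bits that are 0 among those (would change 0->1): none

Answer: none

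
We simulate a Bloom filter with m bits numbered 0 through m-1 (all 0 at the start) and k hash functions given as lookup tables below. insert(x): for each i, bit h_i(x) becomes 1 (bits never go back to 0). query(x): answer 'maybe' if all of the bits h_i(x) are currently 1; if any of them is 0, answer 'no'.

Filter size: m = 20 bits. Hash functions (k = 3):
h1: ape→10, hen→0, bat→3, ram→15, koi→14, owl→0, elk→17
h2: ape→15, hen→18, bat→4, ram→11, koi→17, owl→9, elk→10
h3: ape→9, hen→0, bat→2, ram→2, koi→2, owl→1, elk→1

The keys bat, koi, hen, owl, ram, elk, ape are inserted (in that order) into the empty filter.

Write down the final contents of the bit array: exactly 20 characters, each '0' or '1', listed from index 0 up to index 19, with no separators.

Answer: 11111000011100110110

Derivation:
Start: bits=00000000000000000000
After insert 'bat': sets bits 2 3 4 -> bits=00111000000000000000
After insert 'koi': sets bits 2 14 17 -> bits=00111000000000100100
After insert 'hen': sets bits 0 18 -> bits=10111000000000100110
After insert 'owl': sets bits 0 1 9 -> bits=11111000010000100110
After insert 'ram': sets bits 2 11 15 -> bits=11111000010100110110
After insert 'elk': sets bits 1 10 17 -> bits=11111000011100110110
After insert 'ape': sets bits 9 10 15 -> bits=11111000011100110110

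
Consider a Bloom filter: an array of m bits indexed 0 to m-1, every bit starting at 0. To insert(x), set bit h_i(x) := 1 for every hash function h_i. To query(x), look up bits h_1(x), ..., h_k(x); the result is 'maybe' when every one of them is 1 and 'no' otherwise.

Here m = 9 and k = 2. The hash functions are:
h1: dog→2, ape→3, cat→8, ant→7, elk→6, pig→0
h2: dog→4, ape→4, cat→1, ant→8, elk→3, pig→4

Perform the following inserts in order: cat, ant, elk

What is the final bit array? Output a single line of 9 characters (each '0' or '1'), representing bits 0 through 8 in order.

Start: bits=000000000
After insert 'cat': sets bits 1 8 -> bits=010000001
After insert 'ant': sets bits 7 8 -> bits=010000011
After insert 'elk': sets bits 3 6 -> bits=010100111

Answer: 010100111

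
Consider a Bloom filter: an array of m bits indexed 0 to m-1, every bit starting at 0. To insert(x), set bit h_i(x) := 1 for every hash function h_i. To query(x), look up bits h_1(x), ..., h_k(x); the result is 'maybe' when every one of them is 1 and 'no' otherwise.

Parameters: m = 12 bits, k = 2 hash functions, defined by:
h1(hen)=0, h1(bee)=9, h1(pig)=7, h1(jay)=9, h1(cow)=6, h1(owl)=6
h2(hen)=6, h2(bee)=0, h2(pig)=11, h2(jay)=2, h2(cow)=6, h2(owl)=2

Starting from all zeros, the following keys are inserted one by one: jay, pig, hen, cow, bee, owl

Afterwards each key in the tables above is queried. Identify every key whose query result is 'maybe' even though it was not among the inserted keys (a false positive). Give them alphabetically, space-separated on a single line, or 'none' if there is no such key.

Start: bits=000000000000
After insert 'jay': sets bits 2 9 -> bits=001000000100
After insert 'pig': sets bits 7 11 -> bits=001000010101
After insert 'hen': sets bits 0 6 -> bits=101000110101
After insert 'cow': sets bits 6 -> bits=101000110101
After insert 'bee': sets bits 0 9 -> bits=101000110101
After insert 'owl': sets bits 2 6 -> bits=101000110101
Not inserted: (none) — query each against bits=101000110101:
False positives (alphabetical): none

Answer: none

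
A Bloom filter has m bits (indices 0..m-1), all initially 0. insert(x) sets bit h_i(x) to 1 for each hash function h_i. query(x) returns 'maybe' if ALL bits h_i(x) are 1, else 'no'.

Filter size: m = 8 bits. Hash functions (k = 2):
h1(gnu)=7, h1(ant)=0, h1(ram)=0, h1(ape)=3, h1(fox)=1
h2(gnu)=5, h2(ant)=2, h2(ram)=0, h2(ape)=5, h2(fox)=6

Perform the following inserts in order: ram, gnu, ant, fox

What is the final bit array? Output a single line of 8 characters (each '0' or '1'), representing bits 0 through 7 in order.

Answer: 11100111

Derivation:
Start: bits=00000000
After insert 'ram': sets bits 0 -> bits=10000000
After insert 'gnu': sets bits 5 7 -> bits=10000101
After insert 'ant': sets bits 0 2 -> bits=10100101
After insert 'fox': sets bits 1 6 -> bits=11100111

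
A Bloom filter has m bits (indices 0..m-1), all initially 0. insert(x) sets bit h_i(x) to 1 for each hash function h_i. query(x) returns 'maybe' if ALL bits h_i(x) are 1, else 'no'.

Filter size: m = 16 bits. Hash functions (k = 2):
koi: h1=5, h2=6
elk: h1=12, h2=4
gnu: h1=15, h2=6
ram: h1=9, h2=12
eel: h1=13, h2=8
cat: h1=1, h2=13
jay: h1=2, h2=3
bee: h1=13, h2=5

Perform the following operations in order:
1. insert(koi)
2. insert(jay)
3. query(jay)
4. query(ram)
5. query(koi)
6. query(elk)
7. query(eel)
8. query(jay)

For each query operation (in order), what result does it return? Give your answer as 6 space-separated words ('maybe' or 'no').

Answer: maybe no maybe no no maybe

Derivation:
Start: bits=0000000000000000
Op 1: insert koi -> sets bits 5 6 -> bits=0000011000000000
Op 2: insert jay -> sets bits 2 3 -> bits=0011011000000000
Op 3: query jay -> checks bit2=1, bit3=1 (all 1) -> maybe
Op 4: query ram -> checks bit9=0, bit12=0 (has a 0) -> no
Op 5: query koi -> checks bit5=1, bit6=1 (all 1) -> maybe
Op 6: query elk -> checks bit4=0, bit12=0 (has a 0) -> no
Op 7: query eel -> checks bit8=0, bit13=0 (has a 0) -> no
Op 8: query jay -> checks bit2=1, bit3=1 (all 1) -> maybe
Query results in order: maybe no maybe no no maybe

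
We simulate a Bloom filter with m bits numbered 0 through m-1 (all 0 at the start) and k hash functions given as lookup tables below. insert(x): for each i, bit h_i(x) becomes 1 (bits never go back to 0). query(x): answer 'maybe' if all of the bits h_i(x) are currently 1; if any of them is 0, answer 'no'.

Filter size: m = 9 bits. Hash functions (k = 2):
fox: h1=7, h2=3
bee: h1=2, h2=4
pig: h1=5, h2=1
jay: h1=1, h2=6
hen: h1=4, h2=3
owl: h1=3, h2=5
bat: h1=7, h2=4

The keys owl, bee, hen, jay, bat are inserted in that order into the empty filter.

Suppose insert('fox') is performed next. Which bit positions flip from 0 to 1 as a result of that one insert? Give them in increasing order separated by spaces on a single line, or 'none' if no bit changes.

Answer: none

Derivation:
Start: bits=000000000
After insert 'owl': sets bits 3 5 -> bits=000101000
After insert 'bee': sets bits 2 4 -> bits=001111000
After insert 'hen': sets bits 3 4 -> bits=001111000
After insert 'jay': sets bits 1 6 -> bits=011111100
After insert 'bat': sets bits 4 7 -> bits=011111110
insert 'fox' would touch bits 3 7; currently bit3=1, bit7=1
Bits that are 0 among those (would change 0->1): none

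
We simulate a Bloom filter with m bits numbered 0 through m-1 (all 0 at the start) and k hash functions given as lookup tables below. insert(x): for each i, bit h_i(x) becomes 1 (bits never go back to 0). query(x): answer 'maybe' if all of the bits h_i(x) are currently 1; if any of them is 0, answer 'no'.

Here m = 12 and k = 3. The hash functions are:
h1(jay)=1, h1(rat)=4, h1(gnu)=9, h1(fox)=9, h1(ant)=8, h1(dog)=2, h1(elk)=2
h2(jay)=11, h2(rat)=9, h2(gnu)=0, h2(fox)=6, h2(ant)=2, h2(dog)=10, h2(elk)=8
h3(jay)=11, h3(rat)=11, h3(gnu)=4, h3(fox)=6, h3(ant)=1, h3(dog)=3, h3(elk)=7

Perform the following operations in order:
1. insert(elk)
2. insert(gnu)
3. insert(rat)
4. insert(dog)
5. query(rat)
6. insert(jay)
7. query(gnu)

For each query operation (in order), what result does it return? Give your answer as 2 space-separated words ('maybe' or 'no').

Start: bits=000000000000
Op 1: insert elk -> sets bits 2 7 8 -> bits=001000011000
Op 2: insert gnu -> sets bits 0 4 9 -> bits=101010011100
Op 3: insert rat -> sets bits 4 9 11 -> bits=101010011101
Op 4: insert dog -> sets bits 2 3 10 -> bits=101110011111
Op 5: query rat -> checks bit4=1, bit9=1, bit11=1 (all 1) -> maybe
Op 6: insert jay -> sets bits 1 11 -> bits=111110011111
Op 7: query gnu -> checks bit0=1, bit4=1, bit9=1 (all 1) -> maybe
Query results in order: maybe maybe

Answer: maybe maybe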